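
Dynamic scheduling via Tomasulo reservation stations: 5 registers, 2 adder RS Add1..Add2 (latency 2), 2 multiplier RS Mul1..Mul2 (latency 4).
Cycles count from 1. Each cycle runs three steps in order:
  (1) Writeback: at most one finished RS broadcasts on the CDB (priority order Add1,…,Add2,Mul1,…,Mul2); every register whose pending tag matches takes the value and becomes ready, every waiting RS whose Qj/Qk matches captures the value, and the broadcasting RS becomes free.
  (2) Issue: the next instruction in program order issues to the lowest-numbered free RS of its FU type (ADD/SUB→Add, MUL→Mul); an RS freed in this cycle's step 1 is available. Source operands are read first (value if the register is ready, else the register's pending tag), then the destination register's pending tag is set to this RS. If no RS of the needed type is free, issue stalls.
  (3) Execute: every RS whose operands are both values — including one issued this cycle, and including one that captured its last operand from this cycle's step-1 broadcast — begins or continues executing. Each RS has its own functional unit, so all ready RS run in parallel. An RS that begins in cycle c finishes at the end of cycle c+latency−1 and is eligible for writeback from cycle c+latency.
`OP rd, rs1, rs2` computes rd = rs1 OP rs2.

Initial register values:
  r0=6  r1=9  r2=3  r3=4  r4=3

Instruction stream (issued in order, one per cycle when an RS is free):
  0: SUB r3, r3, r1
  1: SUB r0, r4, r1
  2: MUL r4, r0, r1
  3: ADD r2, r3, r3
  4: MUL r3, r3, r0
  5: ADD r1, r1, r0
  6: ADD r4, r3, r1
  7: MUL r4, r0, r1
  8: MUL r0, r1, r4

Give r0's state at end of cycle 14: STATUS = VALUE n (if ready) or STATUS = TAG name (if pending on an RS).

c1: issue SUB r3<-Add1 | r0:6,r1:9,r2:3,r3:Add1,r4:3
c2: issue SUB r0<-Add2 | r0:Add2,r1:9,r2:3,r3:Add1,r4:3
c3: CDB Add1=-5; issue MUL r4<-Mul1 | r0:Add2,r1:9,r2:3,r3:-5,r4:Mul1
c4: CDB Add2=-6; issue ADD r2<-Add1 | r0:-6,r1:9,r2:Add1,r3:-5,r4:Mul1
c5: issue MUL r3<-Mul2 | r0:-6,r1:9,r2:Add1,r3:Mul2,r4:Mul1
c6: CDB Add1=-10; issue ADD r1<-Add1 | r0:-6,r1:Add1,r2:-10,r3:Mul2,r4:Mul1
c7: issue ADD r4<-Add2 | r0:-6,r1:Add1,r2:-10,r3:Mul2,r4:Add2
c8: CDB Add1=3; stall | r0:-6,r1:3,r2:-10,r3:Mul2,r4:Add2
c9: CDB Mul1=-54; issue MUL r4<-Mul1 | r0:-6,r1:3,r2:-10,r3:Mul2,r4:Mul1
c10: CDB Mul2=30; issue MUL r0<-Mul2 | r0:Mul2,r1:3,r2:-10,r3:30,r4:Mul1
c11: - | r0:Mul2,r1:3,r2:-10,r3:30,r4:Mul1
c12: CDB Add2=33 | r0:Mul2,r1:3,r2:-10,r3:30,r4:Mul1
c13: CDB Mul1=-18 | r0:Mul2,r1:3,r2:-10,r3:30,r4:-18
c14: - | r0:Mul2,r1:3,r2:-10,r3:30,r4:-18

STATUS = TAG Mul2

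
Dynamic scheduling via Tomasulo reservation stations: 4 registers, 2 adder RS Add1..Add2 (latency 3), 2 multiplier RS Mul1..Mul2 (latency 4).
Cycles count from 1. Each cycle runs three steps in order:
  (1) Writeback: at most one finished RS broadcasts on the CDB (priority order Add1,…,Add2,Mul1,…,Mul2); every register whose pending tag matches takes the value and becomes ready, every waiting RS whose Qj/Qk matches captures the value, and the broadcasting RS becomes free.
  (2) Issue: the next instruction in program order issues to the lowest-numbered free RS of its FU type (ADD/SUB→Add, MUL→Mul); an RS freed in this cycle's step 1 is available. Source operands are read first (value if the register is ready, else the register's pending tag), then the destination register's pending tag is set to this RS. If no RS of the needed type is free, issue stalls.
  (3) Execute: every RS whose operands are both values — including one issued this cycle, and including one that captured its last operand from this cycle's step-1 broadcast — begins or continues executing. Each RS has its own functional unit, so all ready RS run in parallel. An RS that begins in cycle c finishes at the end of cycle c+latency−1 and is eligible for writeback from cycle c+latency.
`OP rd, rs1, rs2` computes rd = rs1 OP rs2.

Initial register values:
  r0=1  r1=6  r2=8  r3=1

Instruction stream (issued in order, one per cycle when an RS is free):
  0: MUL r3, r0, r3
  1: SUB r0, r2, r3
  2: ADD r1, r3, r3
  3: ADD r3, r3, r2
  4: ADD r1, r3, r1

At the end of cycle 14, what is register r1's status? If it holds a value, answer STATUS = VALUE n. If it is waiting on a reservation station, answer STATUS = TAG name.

cycle 1: issue MUL r3<-Mul1 // r0:1,r1:6,r2:8,r3:Mul1
cycle 2: issue SUB r0<-Add1 // r0:Add1,r1:6,r2:8,r3:Mul1
cycle 3: issue ADD r1<-Add2 // r0:Add1,r1:Add2,r2:8,r3:Mul1
cycle 4: stall // r0:Add1,r1:Add2,r2:8,r3:Mul1
cycle 5: CDB Mul1=1; stall // r0:Add1,r1:Add2,r2:8,r3:1
cycle 6: stall // r0:Add1,r1:Add2,r2:8,r3:1
cycle 7: stall // r0:Add1,r1:Add2,r2:8,r3:1
cycle 8: CDB Add1=7; issue ADD r3<-Add1 // r0:7,r1:Add2,r2:8,r3:Add1
cycle 9: CDB Add2=2; issue ADD r1<-Add2 // r0:7,r1:Add2,r2:8,r3:Add1
cycle 10: - // r0:7,r1:Add2,r2:8,r3:Add1
cycle 11: CDB Add1=9 // r0:7,r1:Add2,r2:8,r3:9
cycle 12: - // r0:7,r1:Add2,r2:8,r3:9
cycle 13: - // r0:7,r1:Add2,r2:8,r3:9
cycle 14: CDB Add2=11 // r0:7,r1:11,r2:8,r3:9

STATUS = VALUE 11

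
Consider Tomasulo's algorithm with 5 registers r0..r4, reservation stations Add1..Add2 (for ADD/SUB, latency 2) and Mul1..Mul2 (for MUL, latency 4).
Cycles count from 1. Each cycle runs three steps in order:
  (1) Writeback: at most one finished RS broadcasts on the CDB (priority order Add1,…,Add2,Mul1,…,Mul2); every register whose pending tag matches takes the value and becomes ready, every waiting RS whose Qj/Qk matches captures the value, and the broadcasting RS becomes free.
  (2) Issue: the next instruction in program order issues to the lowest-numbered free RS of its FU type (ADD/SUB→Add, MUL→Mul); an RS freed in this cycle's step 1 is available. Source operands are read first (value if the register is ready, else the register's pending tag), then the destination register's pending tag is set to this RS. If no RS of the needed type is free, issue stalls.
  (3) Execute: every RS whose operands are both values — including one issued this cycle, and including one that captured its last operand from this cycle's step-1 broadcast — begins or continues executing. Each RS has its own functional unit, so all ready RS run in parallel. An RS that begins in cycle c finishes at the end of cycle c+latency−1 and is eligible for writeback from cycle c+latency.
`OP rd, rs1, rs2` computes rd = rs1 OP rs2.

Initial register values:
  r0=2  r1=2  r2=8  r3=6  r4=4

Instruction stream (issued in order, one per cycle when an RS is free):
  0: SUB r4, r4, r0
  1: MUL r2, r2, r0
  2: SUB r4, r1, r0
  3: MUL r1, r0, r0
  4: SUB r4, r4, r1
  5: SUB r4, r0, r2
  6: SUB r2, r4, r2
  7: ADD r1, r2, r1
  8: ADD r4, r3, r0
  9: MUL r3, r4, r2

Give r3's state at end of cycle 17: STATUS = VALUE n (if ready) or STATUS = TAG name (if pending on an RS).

STATUS = VALUE -240

cycle 1: issue SUB r4<-Add1 // r0:2,r1:2,r2:8,r3:6,r4:Add1
cycle 2: issue MUL r2<-Mul1 // r0:2,r1:2,r2:Mul1,r3:6,r4:Add1
cycle 3: CDB Add1=2; issue SUB r4<-Add1 // r0:2,r1:2,r2:Mul1,r3:6,r4:Add1
cycle 4: issue MUL r1<-Mul2 // r0:2,r1:Mul2,r2:Mul1,r3:6,r4:Add1
cycle 5: CDB Add1=0; issue SUB r4<-Add1 // r0:2,r1:Mul2,r2:Mul1,r3:6,r4:Add1
cycle 6: CDB Mul1=16; issue SUB r4<-Add2 // r0:2,r1:Mul2,r2:16,r3:6,r4:Add2
cycle 7: stall // r0:2,r1:Mul2,r2:16,r3:6,r4:Add2
cycle 8: CDB Add2=-14; issue SUB r2<-Add2 // r0:2,r1:Mul2,r2:Add2,r3:6,r4:-14
cycle 9: CDB Mul2=4; stall // r0:2,r1:4,r2:Add2,r3:6,r4:-14
cycle 10: CDB Add2=-30; issue ADD r1<-Add2 // r0:2,r1:Add2,r2:-30,r3:6,r4:-14
cycle 11: CDB Add1=-4; issue ADD r4<-Add1 // r0:2,r1:Add2,r2:-30,r3:6,r4:Add1
cycle 12: CDB Add2=-26; issue MUL r3<-Mul1 // r0:2,r1:-26,r2:-30,r3:Mul1,r4:Add1
cycle 13: CDB Add1=8 // r0:2,r1:-26,r2:-30,r3:Mul1,r4:8
cycle 14: - // r0:2,r1:-26,r2:-30,r3:Mul1,r4:8
cycle 15: - // r0:2,r1:-26,r2:-30,r3:Mul1,r4:8
cycle 16: - // r0:2,r1:-26,r2:-30,r3:Mul1,r4:8
cycle 17: CDB Mul1=-240 // r0:2,r1:-26,r2:-30,r3:-240,r4:8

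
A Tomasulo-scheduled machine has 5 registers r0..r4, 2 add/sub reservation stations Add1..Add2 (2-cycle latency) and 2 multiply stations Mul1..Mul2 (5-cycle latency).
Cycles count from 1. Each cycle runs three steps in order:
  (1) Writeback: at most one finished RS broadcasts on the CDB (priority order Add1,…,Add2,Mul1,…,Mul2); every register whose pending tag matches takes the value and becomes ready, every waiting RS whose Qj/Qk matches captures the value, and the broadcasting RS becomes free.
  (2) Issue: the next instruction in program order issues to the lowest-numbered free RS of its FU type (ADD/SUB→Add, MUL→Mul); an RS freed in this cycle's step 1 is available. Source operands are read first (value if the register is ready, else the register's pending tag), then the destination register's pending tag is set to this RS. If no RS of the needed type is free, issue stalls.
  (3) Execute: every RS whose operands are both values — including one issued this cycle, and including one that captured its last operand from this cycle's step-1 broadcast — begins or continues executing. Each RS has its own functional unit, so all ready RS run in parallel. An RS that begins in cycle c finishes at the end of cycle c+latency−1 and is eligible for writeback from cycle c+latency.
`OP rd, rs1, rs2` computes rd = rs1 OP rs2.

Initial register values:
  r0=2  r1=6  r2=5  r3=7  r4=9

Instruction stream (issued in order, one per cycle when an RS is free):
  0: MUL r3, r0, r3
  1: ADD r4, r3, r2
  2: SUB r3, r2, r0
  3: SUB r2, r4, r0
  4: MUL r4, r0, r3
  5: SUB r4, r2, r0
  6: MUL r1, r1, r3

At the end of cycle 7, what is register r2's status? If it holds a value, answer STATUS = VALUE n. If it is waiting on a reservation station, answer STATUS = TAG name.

STATUS = TAG Add2

cycle 1: issue MUL r3<-Mul1 // r0:2,r1:6,r2:5,r3:Mul1,r4:9
cycle 2: issue ADD r4<-Add1 // r0:2,r1:6,r2:5,r3:Mul1,r4:Add1
cycle 3: issue SUB r3<-Add2 // r0:2,r1:6,r2:5,r3:Add2,r4:Add1
cycle 4: stall // r0:2,r1:6,r2:5,r3:Add2,r4:Add1
cycle 5: CDB Add2=3; issue SUB r2<-Add2 // r0:2,r1:6,r2:Add2,r3:3,r4:Add1
cycle 6: CDB Mul1=14; issue MUL r4<-Mul1 // r0:2,r1:6,r2:Add2,r3:3,r4:Mul1
cycle 7: stall // r0:2,r1:6,r2:Add2,r3:3,r4:Mul1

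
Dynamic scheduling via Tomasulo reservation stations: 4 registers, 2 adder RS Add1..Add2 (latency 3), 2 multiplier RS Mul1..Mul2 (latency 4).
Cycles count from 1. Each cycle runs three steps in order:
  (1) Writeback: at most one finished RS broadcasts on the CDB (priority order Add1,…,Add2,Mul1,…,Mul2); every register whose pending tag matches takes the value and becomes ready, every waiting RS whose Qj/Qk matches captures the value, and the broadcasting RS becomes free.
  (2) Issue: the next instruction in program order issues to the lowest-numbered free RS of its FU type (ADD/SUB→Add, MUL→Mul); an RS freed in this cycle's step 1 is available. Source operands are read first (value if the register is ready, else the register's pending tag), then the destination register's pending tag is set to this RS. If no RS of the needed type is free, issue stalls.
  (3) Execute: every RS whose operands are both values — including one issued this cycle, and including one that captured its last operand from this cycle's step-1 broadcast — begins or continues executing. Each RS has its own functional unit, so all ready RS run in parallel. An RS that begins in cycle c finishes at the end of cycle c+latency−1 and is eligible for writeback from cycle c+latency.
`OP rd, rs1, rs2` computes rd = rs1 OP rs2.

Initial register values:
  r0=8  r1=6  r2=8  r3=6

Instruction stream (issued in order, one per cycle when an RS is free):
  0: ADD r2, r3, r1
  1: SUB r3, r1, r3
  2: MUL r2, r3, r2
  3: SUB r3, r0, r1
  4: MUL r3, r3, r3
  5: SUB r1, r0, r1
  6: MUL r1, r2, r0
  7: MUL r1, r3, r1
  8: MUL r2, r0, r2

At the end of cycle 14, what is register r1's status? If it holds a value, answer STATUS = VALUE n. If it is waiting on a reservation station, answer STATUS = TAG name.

STATUS = TAG Mul2

  c1: issue ADD r2<-Add1  regs: r0:8,r1:6,r2:Add1,r3:6
  c2: issue SUB r3<-Add2  regs: r0:8,r1:6,r2:Add1,r3:Add2
  c3: issue MUL r2<-Mul1  regs: r0:8,r1:6,r2:Mul1,r3:Add2
  c4: CDB Add1=12; issue SUB r3<-Add1  regs: r0:8,r1:6,r2:Mul1,r3:Add1
  c5: CDB Add2=0; issue MUL r3<-Mul2  regs: r0:8,r1:6,r2:Mul1,r3:Mul2
  c6: issue SUB r1<-Add2  regs: r0:8,r1:Add2,r2:Mul1,r3:Mul2
  c7: CDB Add1=2; stall  regs: r0:8,r1:Add2,r2:Mul1,r3:Mul2
  c8: stall  regs: r0:8,r1:Add2,r2:Mul1,r3:Mul2
  c9: CDB Add2=2; stall  regs: r0:8,r1:2,r2:Mul1,r3:Mul2
  c10: CDB Mul1=0; issue MUL r1<-Mul1  regs: r0:8,r1:Mul1,r2:0,r3:Mul2
  c11: CDB Mul2=4; issue MUL r1<-Mul2  regs: r0:8,r1:Mul2,r2:0,r3:4
  c12: stall  regs: r0:8,r1:Mul2,r2:0,r3:4
  c13: stall  regs: r0:8,r1:Mul2,r2:0,r3:4
  c14: CDB Mul1=0; issue MUL r2<-Mul1  regs: r0:8,r1:Mul2,r2:Mul1,r3:4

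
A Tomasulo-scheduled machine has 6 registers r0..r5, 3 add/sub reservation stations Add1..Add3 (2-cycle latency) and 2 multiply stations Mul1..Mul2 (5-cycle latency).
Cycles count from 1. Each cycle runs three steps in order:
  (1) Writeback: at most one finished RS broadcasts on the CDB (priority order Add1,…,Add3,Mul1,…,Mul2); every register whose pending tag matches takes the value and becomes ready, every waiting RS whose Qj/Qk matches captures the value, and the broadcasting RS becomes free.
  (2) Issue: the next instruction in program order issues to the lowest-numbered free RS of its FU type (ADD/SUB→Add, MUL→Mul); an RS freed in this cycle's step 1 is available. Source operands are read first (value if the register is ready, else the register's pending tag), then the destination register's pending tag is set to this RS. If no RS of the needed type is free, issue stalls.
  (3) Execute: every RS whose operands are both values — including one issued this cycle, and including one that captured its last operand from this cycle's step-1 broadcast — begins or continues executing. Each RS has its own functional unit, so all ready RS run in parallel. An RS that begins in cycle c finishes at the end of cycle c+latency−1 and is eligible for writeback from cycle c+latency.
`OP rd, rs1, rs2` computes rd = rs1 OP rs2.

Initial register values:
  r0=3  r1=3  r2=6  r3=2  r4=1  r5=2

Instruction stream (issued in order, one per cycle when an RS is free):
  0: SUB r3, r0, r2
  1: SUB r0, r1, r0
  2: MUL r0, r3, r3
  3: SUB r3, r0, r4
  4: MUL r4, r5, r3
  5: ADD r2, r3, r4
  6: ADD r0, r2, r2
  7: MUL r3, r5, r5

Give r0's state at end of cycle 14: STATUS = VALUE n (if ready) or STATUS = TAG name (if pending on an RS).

STATUS = TAG Add3

c1: issue SUB r3<-Add1 | r0:3,r1:3,r2:6,r3:Add1,r4:1,r5:2
c2: issue SUB r0<-Add2 | r0:Add2,r1:3,r2:6,r3:Add1,r4:1,r5:2
c3: CDB Add1=-3; issue MUL r0<-Mul1 | r0:Mul1,r1:3,r2:6,r3:-3,r4:1,r5:2
c4: CDB Add2=0; issue SUB r3<-Add1 | r0:Mul1,r1:3,r2:6,r3:Add1,r4:1,r5:2
c5: issue MUL r4<-Mul2 | r0:Mul1,r1:3,r2:6,r3:Add1,r4:Mul2,r5:2
c6: issue ADD r2<-Add2 | r0:Mul1,r1:3,r2:Add2,r3:Add1,r4:Mul2,r5:2
c7: issue ADD r0<-Add3 | r0:Add3,r1:3,r2:Add2,r3:Add1,r4:Mul2,r5:2
c8: CDB Mul1=9; issue MUL r3<-Mul1 | r0:Add3,r1:3,r2:Add2,r3:Mul1,r4:Mul2,r5:2
c9: - | r0:Add3,r1:3,r2:Add2,r3:Mul1,r4:Mul2,r5:2
c10: CDB Add1=8 | r0:Add3,r1:3,r2:Add2,r3:Mul1,r4:Mul2,r5:2
c11: - | r0:Add3,r1:3,r2:Add2,r3:Mul1,r4:Mul2,r5:2
c12: - | r0:Add3,r1:3,r2:Add2,r3:Mul1,r4:Mul2,r5:2
c13: CDB Mul1=4 | r0:Add3,r1:3,r2:Add2,r3:4,r4:Mul2,r5:2
c14: - | r0:Add3,r1:3,r2:Add2,r3:4,r4:Mul2,r5:2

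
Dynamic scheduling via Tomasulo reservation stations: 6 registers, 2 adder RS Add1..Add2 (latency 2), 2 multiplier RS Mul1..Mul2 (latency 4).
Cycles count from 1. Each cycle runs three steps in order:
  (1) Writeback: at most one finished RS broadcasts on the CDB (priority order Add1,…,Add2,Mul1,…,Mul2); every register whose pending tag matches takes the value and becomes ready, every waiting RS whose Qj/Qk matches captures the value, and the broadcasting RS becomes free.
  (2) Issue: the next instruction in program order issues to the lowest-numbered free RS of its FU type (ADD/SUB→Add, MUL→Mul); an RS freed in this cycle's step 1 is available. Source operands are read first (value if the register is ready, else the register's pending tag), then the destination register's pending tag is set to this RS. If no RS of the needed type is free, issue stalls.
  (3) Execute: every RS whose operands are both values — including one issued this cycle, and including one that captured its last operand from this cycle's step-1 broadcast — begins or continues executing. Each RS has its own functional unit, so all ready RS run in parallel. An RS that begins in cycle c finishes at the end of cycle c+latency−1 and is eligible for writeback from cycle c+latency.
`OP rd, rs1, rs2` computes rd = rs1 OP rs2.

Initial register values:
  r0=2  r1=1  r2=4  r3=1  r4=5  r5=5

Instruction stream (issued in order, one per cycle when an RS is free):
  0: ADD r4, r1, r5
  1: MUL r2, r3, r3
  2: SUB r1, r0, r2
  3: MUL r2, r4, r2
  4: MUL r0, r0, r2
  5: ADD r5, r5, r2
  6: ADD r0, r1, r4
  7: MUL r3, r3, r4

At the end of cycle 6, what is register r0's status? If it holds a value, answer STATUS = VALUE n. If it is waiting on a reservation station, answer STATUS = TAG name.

STATUS = TAG Mul1

cycle 1: issue ADD r4<-Add1 // r0:2,r1:1,r2:4,r3:1,r4:Add1,r5:5
cycle 2: issue MUL r2<-Mul1 // r0:2,r1:1,r2:Mul1,r3:1,r4:Add1,r5:5
cycle 3: CDB Add1=6; issue SUB r1<-Add1 // r0:2,r1:Add1,r2:Mul1,r3:1,r4:6,r5:5
cycle 4: issue MUL r2<-Mul2 // r0:2,r1:Add1,r2:Mul2,r3:1,r4:6,r5:5
cycle 5: stall // r0:2,r1:Add1,r2:Mul2,r3:1,r4:6,r5:5
cycle 6: CDB Mul1=1; issue MUL r0<-Mul1 // r0:Mul1,r1:Add1,r2:Mul2,r3:1,r4:6,r5:5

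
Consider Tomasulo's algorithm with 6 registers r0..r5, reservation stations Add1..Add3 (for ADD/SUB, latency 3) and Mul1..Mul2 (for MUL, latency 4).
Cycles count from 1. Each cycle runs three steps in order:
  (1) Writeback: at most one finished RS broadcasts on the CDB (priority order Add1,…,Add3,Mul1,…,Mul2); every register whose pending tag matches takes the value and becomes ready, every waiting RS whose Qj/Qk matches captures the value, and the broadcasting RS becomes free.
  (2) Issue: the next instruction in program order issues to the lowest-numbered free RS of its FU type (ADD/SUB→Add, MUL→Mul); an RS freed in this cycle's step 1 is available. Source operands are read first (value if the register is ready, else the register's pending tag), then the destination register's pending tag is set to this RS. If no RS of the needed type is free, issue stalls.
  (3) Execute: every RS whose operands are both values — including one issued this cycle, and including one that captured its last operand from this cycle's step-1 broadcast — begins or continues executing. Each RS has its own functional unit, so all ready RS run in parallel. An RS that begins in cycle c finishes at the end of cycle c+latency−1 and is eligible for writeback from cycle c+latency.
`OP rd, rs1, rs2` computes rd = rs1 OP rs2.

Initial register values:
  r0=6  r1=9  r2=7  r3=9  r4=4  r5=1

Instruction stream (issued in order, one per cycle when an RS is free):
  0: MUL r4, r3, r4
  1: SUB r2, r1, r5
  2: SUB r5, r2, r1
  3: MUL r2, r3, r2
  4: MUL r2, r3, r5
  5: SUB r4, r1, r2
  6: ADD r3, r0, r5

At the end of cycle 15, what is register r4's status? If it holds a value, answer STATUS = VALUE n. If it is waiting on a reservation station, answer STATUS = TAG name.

cycle 1: issue MUL r4<-Mul1 // r0:6,r1:9,r2:7,r3:9,r4:Mul1,r5:1
cycle 2: issue SUB r2<-Add1 // r0:6,r1:9,r2:Add1,r3:9,r4:Mul1,r5:1
cycle 3: issue SUB r5<-Add2 // r0:6,r1:9,r2:Add1,r3:9,r4:Mul1,r5:Add2
cycle 4: issue MUL r2<-Mul2 // r0:6,r1:9,r2:Mul2,r3:9,r4:Mul1,r5:Add2
cycle 5: CDB Add1=8; stall // r0:6,r1:9,r2:Mul2,r3:9,r4:Mul1,r5:Add2
cycle 6: CDB Mul1=36; issue MUL r2<-Mul1 // r0:6,r1:9,r2:Mul1,r3:9,r4:36,r5:Add2
cycle 7: issue SUB r4<-Add1 // r0:6,r1:9,r2:Mul1,r3:9,r4:Add1,r5:Add2
cycle 8: CDB Add2=-1; issue ADD r3<-Add2 // r0:6,r1:9,r2:Mul1,r3:Add2,r4:Add1,r5:-1
cycle 9: CDB Mul2=72 // r0:6,r1:9,r2:Mul1,r3:Add2,r4:Add1,r5:-1
cycle 10: - // r0:6,r1:9,r2:Mul1,r3:Add2,r4:Add1,r5:-1
cycle 11: CDB Add2=5 // r0:6,r1:9,r2:Mul1,r3:5,r4:Add1,r5:-1
cycle 12: CDB Mul1=-9 // r0:6,r1:9,r2:-9,r3:5,r4:Add1,r5:-1
cycle 13: - // r0:6,r1:9,r2:-9,r3:5,r4:Add1,r5:-1
cycle 14: - // r0:6,r1:9,r2:-9,r3:5,r4:Add1,r5:-1
cycle 15: CDB Add1=18 // r0:6,r1:9,r2:-9,r3:5,r4:18,r5:-1

STATUS = VALUE 18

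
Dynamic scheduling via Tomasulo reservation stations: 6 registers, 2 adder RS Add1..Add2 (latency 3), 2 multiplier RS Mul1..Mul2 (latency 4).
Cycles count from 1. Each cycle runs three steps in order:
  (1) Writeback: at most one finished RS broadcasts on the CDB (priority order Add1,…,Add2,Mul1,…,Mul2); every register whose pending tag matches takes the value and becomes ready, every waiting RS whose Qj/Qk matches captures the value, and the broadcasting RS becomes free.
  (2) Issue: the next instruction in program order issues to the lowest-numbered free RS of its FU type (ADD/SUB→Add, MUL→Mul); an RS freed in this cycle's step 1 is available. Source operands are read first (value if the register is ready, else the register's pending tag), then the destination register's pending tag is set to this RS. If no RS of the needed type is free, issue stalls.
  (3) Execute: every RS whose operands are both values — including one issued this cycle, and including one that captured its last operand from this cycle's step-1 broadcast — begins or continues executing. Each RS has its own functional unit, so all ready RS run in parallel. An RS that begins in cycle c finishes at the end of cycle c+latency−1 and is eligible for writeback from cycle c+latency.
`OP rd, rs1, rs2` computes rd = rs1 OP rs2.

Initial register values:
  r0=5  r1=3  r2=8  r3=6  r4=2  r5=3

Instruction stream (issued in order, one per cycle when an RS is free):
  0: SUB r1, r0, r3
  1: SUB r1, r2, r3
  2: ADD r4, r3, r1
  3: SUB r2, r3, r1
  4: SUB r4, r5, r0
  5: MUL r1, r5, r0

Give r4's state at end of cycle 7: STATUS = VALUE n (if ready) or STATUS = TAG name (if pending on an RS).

cycle 1: issue SUB r1<-Add1 // r0:5,r1:Add1,r2:8,r3:6,r4:2,r5:3
cycle 2: issue SUB r1<-Add2 // r0:5,r1:Add2,r2:8,r3:6,r4:2,r5:3
cycle 3: stall // r0:5,r1:Add2,r2:8,r3:6,r4:2,r5:3
cycle 4: CDB Add1=-1; issue ADD r4<-Add1 // r0:5,r1:Add2,r2:8,r3:6,r4:Add1,r5:3
cycle 5: CDB Add2=2; issue SUB r2<-Add2 // r0:5,r1:2,r2:Add2,r3:6,r4:Add1,r5:3
cycle 6: stall // r0:5,r1:2,r2:Add2,r3:6,r4:Add1,r5:3
cycle 7: stall // r0:5,r1:2,r2:Add2,r3:6,r4:Add1,r5:3

STATUS = TAG Add1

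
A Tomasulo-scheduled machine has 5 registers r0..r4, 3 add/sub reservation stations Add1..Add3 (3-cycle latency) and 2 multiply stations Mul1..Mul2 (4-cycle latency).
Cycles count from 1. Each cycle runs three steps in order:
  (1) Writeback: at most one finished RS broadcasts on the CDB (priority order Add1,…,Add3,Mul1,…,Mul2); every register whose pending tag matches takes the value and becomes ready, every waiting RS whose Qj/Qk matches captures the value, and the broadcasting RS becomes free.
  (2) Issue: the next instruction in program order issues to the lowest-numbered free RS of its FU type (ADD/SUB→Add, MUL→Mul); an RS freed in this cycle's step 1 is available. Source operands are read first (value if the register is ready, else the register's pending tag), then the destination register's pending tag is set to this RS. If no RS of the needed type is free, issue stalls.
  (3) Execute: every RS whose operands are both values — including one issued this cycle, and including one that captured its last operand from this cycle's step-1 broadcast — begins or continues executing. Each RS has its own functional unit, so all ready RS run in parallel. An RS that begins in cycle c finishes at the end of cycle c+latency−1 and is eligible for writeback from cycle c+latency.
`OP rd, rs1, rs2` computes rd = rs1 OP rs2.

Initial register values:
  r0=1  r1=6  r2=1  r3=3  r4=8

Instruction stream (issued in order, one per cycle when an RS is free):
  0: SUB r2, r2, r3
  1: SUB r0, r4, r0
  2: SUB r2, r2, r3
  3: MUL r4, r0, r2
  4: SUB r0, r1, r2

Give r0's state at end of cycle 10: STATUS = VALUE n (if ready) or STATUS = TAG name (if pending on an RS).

c1: issue SUB r2<-Add1 | r0:1,r1:6,r2:Add1,r3:3,r4:8
c2: issue SUB r0<-Add2 | r0:Add2,r1:6,r2:Add1,r3:3,r4:8
c3: issue SUB r2<-Add3 | r0:Add2,r1:6,r2:Add3,r3:3,r4:8
c4: CDB Add1=-2; issue MUL r4<-Mul1 | r0:Add2,r1:6,r2:Add3,r3:3,r4:Mul1
c5: CDB Add2=7; issue SUB r0<-Add1 | r0:Add1,r1:6,r2:Add3,r3:3,r4:Mul1
c6: - | r0:Add1,r1:6,r2:Add3,r3:3,r4:Mul1
c7: CDB Add3=-5 | r0:Add1,r1:6,r2:-5,r3:3,r4:Mul1
c8: - | r0:Add1,r1:6,r2:-5,r3:3,r4:Mul1
c9: - | r0:Add1,r1:6,r2:-5,r3:3,r4:Mul1
c10: CDB Add1=11 | r0:11,r1:6,r2:-5,r3:3,r4:Mul1

STATUS = VALUE 11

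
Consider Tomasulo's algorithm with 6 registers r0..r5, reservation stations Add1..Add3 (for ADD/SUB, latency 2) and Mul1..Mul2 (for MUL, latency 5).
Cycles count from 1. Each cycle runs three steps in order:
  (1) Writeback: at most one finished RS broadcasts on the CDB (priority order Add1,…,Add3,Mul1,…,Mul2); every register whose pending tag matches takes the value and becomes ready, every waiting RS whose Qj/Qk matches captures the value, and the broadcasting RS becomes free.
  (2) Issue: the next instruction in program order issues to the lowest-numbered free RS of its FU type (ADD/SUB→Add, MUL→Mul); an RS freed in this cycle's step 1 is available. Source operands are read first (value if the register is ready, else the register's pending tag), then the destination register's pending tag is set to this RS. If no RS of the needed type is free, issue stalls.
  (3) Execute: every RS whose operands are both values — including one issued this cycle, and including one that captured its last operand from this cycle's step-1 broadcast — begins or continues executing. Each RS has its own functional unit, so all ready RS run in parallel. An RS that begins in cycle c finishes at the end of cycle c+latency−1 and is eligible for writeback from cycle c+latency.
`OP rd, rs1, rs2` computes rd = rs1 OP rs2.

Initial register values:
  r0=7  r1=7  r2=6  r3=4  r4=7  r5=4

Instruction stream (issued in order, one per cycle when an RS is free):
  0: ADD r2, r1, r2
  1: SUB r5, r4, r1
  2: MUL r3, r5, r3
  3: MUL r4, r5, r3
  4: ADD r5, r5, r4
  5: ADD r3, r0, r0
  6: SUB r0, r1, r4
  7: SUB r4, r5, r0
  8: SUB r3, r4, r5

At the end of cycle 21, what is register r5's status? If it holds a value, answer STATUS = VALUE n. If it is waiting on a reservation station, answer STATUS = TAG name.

cycle 1: issue ADD r2<-Add1 // r0:7,r1:7,r2:Add1,r3:4,r4:7,r5:4
cycle 2: issue SUB r5<-Add2 // r0:7,r1:7,r2:Add1,r3:4,r4:7,r5:Add2
cycle 3: CDB Add1=13; issue MUL r3<-Mul1 // r0:7,r1:7,r2:13,r3:Mul1,r4:7,r5:Add2
cycle 4: CDB Add2=0; issue MUL r4<-Mul2 // r0:7,r1:7,r2:13,r3:Mul1,r4:Mul2,r5:0
cycle 5: issue ADD r5<-Add1 // r0:7,r1:7,r2:13,r3:Mul1,r4:Mul2,r5:Add1
cycle 6: issue ADD r3<-Add2 // r0:7,r1:7,r2:13,r3:Add2,r4:Mul2,r5:Add1
cycle 7: issue SUB r0<-Add3 // r0:Add3,r1:7,r2:13,r3:Add2,r4:Mul2,r5:Add1
cycle 8: CDB Add2=14; issue SUB r4<-Add2 // r0:Add3,r1:7,r2:13,r3:14,r4:Add2,r5:Add1
cycle 9: CDB Mul1=0; stall // r0:Add3,r1:7,r2:13,r3:14,r4:Add2,r5:Add1
cycle 10: stall // r0:Add3,r1:7,r2:13,r3:14,r4:Add2,r5:Add1
cycle 11: stall // r0:Add3,r1:7,r2:13,r3:14,r4:Add2,r5:Add1
cycle 12: stall // r0:Add3,r1:7,r2:13,r3:14,r4:Add2,r5:Add1
cycle 13: stall // r0:Add3,r1:7,r2:13,r3:14,r4:Add2,r5:Add1
cycle 14: CDB Mul2=0; stall // r0:Add3,r1:7,r2:13,r3:14,r4:Add2,r5:Add1
cycle 15: stall // r0:Add3,r1:7,r2:13,r3:14,r4:Add2,r5:Add1
cycle 16: CDB Add1=0; issue SUB r3<-Add1 // r0:Add3,r1:7,r2:13,r3:Add1,r4:Add2,r5:0
cycle 17: CDB Add3=7 // r0:7,r1:7,r2:13,r3:Add1,r4:Add2,r5:0
cycle 18: - // r0:7,r1:7,r2:13,r3:Add1,r4:Add2,r5:0
cycle 19: CDB Add2=-7 // r0:7,r1:7,r2:13,r3:Add1,r4:-7,r5:0
cycle 20: - // r0:7,r1:7,r2:13,r3:Add1,r4:-7,r5:0
cycle 21: CDB Add1=-7 // r0:7,r1:7,r2:13,r3:-7,r4:-7,r5:0

STATUS = VALUE 0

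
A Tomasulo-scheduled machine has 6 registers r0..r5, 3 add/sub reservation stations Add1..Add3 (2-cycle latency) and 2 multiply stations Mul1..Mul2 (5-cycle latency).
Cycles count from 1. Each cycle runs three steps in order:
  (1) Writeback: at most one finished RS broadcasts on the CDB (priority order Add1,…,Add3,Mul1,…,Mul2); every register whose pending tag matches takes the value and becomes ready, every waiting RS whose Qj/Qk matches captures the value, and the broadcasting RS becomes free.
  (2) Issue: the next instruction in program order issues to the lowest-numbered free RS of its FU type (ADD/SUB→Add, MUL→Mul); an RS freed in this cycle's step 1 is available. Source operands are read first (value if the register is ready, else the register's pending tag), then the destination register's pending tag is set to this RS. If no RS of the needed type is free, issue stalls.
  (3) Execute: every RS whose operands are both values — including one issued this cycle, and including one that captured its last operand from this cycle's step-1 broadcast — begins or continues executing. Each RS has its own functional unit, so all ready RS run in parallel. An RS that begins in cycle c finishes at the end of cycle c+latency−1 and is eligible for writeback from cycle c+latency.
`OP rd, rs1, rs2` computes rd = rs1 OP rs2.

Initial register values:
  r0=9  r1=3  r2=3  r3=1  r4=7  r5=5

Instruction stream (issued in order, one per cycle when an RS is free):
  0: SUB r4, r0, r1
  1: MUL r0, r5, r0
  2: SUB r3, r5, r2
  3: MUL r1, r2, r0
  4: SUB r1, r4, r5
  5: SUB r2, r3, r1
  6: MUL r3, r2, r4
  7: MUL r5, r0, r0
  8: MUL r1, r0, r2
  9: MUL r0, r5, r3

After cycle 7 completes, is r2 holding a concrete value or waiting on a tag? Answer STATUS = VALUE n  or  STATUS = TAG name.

STATUS = TAG Add2

cycle 1: issue SUB r4<-Add1 // r0:9,r1:3,r2:3,r3:1,r4:Add1,r5:5
cycle 2: issue MUL r0<-Mul1 // r0:Mul1,r1:3,r2:3,r3:1,r4:Add1,r5:5
cycle 3: CDB Add1=6; issue SUB r3<-Add1 // r0:Mul1,r1:3,r2:3,r3:Add1,r4:6,r5:5
cycle 4: issue MUL r1<-Mul2 // r0:Mul1,r1:Mul2,r2:3,r3:Add1,r4:6,r5:5
cycle 5: CDB Add1=2; issue SUB r1<-Add1 // r0:Mul1,r1:Add1,r2:3,r3:2,r4:6,r5:5
cycle 6: issue SUB r2<-Add2 // r0:Mul1,r1:Add1,r2:Add2,r3:2,r4:6,r5:5
cycle 7: CDB Add1=1; stall // r0:Mul1,r1:1,r2:Add2,r3:2,r4:6,r5:5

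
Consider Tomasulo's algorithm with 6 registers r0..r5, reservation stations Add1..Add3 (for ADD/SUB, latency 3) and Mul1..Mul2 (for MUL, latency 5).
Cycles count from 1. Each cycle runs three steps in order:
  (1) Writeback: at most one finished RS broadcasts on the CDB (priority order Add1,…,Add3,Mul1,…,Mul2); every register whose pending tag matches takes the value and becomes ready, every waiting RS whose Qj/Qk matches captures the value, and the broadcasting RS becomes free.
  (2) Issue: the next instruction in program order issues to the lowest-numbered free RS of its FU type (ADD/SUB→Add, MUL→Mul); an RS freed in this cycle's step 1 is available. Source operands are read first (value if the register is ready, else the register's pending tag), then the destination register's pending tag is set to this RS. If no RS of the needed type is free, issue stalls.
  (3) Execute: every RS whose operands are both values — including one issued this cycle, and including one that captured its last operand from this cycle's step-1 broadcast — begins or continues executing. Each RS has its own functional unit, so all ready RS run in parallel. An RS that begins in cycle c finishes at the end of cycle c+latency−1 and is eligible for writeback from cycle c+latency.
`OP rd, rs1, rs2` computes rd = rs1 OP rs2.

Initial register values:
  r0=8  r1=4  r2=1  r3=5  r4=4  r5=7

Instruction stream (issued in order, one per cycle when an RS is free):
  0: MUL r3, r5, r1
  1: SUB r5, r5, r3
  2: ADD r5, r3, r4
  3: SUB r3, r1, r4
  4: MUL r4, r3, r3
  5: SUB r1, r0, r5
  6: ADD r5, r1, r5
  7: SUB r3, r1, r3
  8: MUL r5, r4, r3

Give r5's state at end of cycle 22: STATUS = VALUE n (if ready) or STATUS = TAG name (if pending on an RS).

  c1: issue MUL r3<-Mul1  regs: r0:8,r1:4,r2:1,r3:Mul1,r4:4,r5:7
  c2: issue SUB r5<-Add1  regs: r0:8,r1:4,r2:1,r3:Mul1,r4:4,r5:Add1
  c3: issue ADD r5<-Add2  regs: r0:8,r1:4,r2:1,r3:Mul1,r4:4,r5:Add2
  c4: issue SUB r3<-Add3  regs: r0:8,r1:4,r2:1,r3:Add3,r4:4,r5:Add2
  c5: issue MUL r4<-Mul2  regs: r0:8,r1:4,r2:1,r3:Add3,r4:Mul2,r5:Add2
  c6: CDB Mul1=28; stall  regs: r0:8,r1:4,r2:1,r3:Add3,r4:Mul2,r5:Add2
  c7: CDB Add3=0; issue SUB r1<-Add3  regs: r0:8,r1:Add3,r2:1,r3:0,r4:Mul2,r5:Add2
  c8: stall  regs: r0:8,r1:Add3,r2:1,r3:0,r4:Mul2,r5:Add2
  c9: CDB Add1=-21; issue ADD r5<-Add1  regs: r0:8,r1:Add3,r2:1,r3:0,r4:Mul2,r5:Add1
  c10: CDB Add2=32; issue SUB r3<-Add2  regs: r0:8,r1:Add3,r2:1,r3:Add2,r4:Mul2,r5:Add1
  c11: issue MUL r5<-Mul1  regs: r0:8,r1:Add3,r2:1,r3:Add2,r4:Mul2,r5:Mul1
  c12: CDB Mul2=0  regs: r0:8,r1:Add3,r2:1,r3:Add2,r4:0,r5:Mul1
  c13: CDB Add3=-24  regs: r0:8,r1:-24,r2:1,r3:Add2,r4:0,r5:Mul1
  c14: -  regs: r0:8,r1:-24,r2:1,r3:Add2,r4:0,r5:Mul1
  c15: -  regs: r0:8,r1:-24,r2:1,r3:Add2,r4:0,r5:Mul1
  c16: CDB Add1=8  regs: r0:8,r1:-24,r2:1,r3:Add2,r4:0,r5:Mul1
  c17: CDB Add2=-24  regs: r0:8,r1:-24,r2:1,r3:-24,r4:0,r5:Mul1
  c18: -  regs: r0:8,r1:-24,r2:1,r3:-24,r4:0,r5:Mul1
  c19: -  regs: r0:8,r1:-24,r2:1,r3:-24,r4:0,r5:Mul1
  c20: -  regs: r0:8,r1:-24,r2:1,r3:-24,r4:0,r5:Mul1
  c21: -  regs: r0:8,r1:-24,r2:1,r3:-24,r4:0,r5:Mul1
  c22: CDB Mul1=0  regs: r0:8,r1:-24,r2:1,r3:-24,r4:0,r5:0

STATUS = VALUE 0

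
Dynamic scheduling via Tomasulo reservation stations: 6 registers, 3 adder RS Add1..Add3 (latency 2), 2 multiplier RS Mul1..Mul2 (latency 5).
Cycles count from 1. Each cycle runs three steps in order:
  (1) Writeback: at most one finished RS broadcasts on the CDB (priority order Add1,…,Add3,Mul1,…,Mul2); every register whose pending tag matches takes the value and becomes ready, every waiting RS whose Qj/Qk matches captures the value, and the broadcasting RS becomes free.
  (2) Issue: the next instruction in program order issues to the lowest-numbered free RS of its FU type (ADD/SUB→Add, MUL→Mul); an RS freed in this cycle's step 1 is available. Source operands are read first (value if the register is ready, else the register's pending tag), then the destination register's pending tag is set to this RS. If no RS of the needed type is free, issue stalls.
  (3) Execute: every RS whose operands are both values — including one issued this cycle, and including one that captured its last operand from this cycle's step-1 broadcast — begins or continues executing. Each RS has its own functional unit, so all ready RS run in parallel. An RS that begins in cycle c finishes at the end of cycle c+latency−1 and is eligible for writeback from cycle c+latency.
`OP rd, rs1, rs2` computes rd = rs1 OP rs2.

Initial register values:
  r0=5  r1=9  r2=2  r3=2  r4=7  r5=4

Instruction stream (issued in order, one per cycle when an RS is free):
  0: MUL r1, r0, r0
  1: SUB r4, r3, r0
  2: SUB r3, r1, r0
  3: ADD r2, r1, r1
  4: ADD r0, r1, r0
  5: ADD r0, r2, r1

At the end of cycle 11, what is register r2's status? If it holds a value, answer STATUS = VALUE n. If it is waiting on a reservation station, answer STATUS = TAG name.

c1: issue MUL r1<-Mul1 | r0:5,r1:Mul1,r2:2,r3:2,r4:7,r5:4
c2: issue SUB r4<-Add1 | r0:5,r1:Mul1,r2:2,r3:2,r4:Add1,r5:4
c3: issue SUB r3<-Add2 | r0:5,r1:Mul1,r2:2,r3:Add2,r4:Add1,r5:4
c4: CDB Add1=-3; issue ADD r2<-Add1 | r0:5,r1:Mul1,r2:Add1,r3:Add2,r4:-3,r5:4
c5: issue ADD r0<-Add3 | r0:Add3,r1:Mul1,r2:Add1,r3:Add2,r4:-3,r5:4
c6: CDB Mul1=25; stall | r0:Add3,r1:25,r2:Add1,r3:Add2,r4:-3,r5:4
c7: stall | r0:Add3,r1:25,r2:Add1,r3:Add2,r4:-3,r5:4
c8: CDB Add1=50; issue ADD r0<-Add1 | r0:Add1,r1:25,r2:50,r3:Add2,r4:-3,r5:4
c9: CDB Add2=20 | r0:Add1,r1:25,r2:50,r3:20,r4:-3,r5:4
c10: CDB Add1=75 | r0:75,r1:25,r2:50,r3:20,r4:-3,r5:4
c11: CDB Add3=30 | r0:75,r1:25,r2:50,r3:20,r4:-3,r5:4

STATUS = VALUE 50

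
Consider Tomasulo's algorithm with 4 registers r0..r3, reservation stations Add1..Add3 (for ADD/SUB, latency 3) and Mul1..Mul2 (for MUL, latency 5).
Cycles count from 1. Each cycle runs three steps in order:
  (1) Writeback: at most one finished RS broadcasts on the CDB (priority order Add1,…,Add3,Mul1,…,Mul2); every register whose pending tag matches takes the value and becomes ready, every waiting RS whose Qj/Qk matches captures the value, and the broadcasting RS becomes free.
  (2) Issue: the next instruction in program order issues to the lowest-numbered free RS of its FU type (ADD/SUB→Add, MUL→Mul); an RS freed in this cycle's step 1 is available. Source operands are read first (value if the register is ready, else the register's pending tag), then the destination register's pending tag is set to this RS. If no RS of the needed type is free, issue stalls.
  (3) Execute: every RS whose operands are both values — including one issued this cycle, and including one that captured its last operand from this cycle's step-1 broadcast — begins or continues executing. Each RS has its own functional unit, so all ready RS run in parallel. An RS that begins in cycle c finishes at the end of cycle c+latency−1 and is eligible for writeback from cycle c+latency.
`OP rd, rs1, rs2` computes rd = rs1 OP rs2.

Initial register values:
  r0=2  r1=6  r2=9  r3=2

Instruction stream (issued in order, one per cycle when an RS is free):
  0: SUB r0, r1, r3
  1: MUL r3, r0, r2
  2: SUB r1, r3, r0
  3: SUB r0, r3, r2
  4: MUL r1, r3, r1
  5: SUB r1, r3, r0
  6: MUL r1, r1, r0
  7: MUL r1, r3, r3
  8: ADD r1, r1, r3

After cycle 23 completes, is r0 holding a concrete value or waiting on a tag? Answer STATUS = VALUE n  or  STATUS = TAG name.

cycle 1: issue SUB r0<-Add1 // r0:Add1,r1:6,r2:9,r3:2
cycle 2: issue MUL r3<-Mul1 // r0:Add1,r1:6,r2:9,r3:Mul1
cycle 3: issue SUB r1<-Add2 // r0:Add1,r1:Add2,r2:9,r3:Mul1
cycle 4: CDB Add1=4; issue SUB r0<-Add1 // r0:Add1,r1:Add2,r2:9,r3:Mul1
cycle 5: issue MUL r1<-Mul2 // r0:Add1,r1:Mul2,r2:9,r3:Mul1
cycle 6: issue SUB r1<-Add3 // r0:Add1,r1:Add3,r2:9,r3:Mul1
cycle 7: stall // r0:Add1,r1:Add3,r2:9,r3:Mul1
cycle 8: stall // r0:Add1,r1:Add3,r2:9,r3:Mul1
cycle 9: CDB Mul1=36; issue MUL r1<-Mul1 // r0:Add1,r1:Mul1,r2:9,r3:36
cycle 10: stall // r0:Add1,r1:Mul1,r2:9,r3:36
cycle 11: stall // r0:Add1,r1:Mul1,r2:9,r3:36
cycle 12: CDB Add1=27; stall // r0:27,r1:Mul1,r2:9,r3:36
cycle 13: CDB Add2=32; stall // r0:27,r1:Mul1,r2:9,r3:36
cycle 14: stall // r0:27,r1:Mul1,r2:9,r3:36
cycle 15: CDB Add3=9; stall // r0:27,r1:Mul1,r2:9,r3:36
cycle 16: stall // r0:27,r1:Mul1,r2:9,r3:36
cycle 17: stall // r0:27,r1:Mul1,r2:9,r3:36
cycle 18: CDB Mul2=1152; issue MUL r1<-Mul2 // r0:27,r1:Mul2,r2:9,r3:36
cycle 19: issue ADD r1<-Add1 // r0:27,r1:Add1,r2:9,r3:36
cycle 20: CDB Mul1=243 // r0:27,r1:Add1,r2:9,r3:36
cycle 21: - // r0:27,r1:Add1,r2:9,r3:36
cycle 22: - // r0:27,r1:Add1,r2:9,r3:36
cycle 23: CDB Mul2=1296 // r0:27,r1:Add1,r2:9,r3:36

STATUS = VALUE 27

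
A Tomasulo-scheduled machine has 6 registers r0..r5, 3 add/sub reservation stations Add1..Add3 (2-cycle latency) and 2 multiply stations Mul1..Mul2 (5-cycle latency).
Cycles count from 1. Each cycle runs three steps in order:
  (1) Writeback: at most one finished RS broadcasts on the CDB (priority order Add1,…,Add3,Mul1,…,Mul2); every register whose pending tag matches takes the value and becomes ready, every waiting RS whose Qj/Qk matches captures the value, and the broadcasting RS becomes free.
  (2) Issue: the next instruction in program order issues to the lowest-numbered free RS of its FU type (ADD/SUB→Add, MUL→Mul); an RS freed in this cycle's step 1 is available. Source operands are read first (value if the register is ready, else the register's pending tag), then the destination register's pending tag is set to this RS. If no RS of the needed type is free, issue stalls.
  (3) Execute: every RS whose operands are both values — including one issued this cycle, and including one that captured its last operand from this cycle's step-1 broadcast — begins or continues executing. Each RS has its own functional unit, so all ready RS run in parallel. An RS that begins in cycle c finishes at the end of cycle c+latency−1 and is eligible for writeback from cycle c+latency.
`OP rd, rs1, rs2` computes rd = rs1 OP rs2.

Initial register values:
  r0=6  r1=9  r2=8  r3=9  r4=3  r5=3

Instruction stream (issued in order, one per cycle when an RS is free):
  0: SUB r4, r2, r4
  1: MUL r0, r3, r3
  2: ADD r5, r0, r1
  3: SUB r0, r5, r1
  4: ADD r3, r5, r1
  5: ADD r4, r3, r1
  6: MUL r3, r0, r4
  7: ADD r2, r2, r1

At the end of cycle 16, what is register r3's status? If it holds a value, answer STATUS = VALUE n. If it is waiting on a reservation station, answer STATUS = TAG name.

c1: issue SUB r4<-Add1 | r0:6,r1:9,r2:8,r3:9,r4:Add1,r5:3
c2: issue MUL r0<-Mul1 | r0:Mul1,r1:9,r2:8,r3:9,r4:Add1,r5:3
c3: CDB Add1=5; issue ADD r5<-Add1 | r0:Mul1,r1:9,r2:8,r3:9,r4:5,r5:Add1
c4: issue SUB r0<-Add2 | r0:Add2,r1:9,r2:8,r3:9,r4:5,r5:Add1
c5: issue ADD r3<-Add3 | r0:Add2,r1:9,r2:8,r3:Add3,r4:5,r5:Add1
c6: stall | r0:Add2,r1:9,r2:8,r3:Add3,r4:5,r5:Add1
c7: CDB Mul1=81; stall | r0:Add2,r1:9,r2:8,r3:Add3,r4:5,r5:Add1
c8: stall | r0:Add2,r1:9,r2:8,r3:Add3,r4:5,r5:Add1
c9: CDB Add1=90; issue ADD r4<-Add1 | r0:Add2,r1:9,r2:8,r3:Add3,r4:Add1,r5:90
c10: issue MUL r3<-Mul1 | r0:Add2,r1:9,r2:8,r3:Mul1,r4:Add1,r5:90
c11: CDB Add2=81; issue ADD r2<-Add2 | r0:81,r1:9,r2:Add2,r3:Mul1,r4:Add1,r5:90
c12: CDB Add3=99 | r0:81,r1:9,r2:Add2,r3:Mul1,r4:Add1,r5:90
c13: CDB Add2=17 | r0:81,r1:9,r2:17,r3:Mul1,r4:Add1,r5:90
c14: CDB Add1=108 | r0:81,r1:9,r2:17,r3:Mul1,r4:108,r5:90
c15: - | r0:81,r1:9,r2:17,r3:Mul1,r4:108,r5:90
c16: - | r0:81,r1:9,r2:17,r3:Mul1,r4:108,r5:90

STATUS = TAG Mul1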